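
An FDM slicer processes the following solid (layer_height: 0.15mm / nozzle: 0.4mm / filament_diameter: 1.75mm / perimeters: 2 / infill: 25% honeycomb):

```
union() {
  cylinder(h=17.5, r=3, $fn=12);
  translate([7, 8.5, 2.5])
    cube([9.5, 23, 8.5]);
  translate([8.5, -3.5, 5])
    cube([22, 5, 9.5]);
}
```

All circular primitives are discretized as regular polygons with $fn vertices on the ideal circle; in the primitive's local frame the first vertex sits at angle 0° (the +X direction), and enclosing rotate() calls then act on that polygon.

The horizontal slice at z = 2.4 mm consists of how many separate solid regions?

1

At z = 2.4 mm: the cylinder: section is a regular 12-gon, circumradius r=3; the cube at (7, 8.5) does not reach this height (z outside [2.5, 11]); the cube at (8.5, -3.5) does not reach this height (z outside [5, 14.5]); Taking the union: only the r=3 cylinder is present, so the union is just that shape — 1 connected region. The result has 1 disconnected region.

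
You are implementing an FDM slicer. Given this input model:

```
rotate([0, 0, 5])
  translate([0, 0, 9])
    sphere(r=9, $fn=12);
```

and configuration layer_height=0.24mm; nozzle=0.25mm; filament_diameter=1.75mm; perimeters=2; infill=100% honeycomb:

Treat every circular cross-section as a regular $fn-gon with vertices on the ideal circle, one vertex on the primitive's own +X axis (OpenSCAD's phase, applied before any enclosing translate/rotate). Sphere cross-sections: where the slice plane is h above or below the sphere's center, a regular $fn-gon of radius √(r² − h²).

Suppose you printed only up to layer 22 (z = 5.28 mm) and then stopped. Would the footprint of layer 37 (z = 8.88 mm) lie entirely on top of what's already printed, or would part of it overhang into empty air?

part overhangs

Compare the two slices. At z = 5.28: the sphere: section is a regular 12-gon, circumradius = √(r²−h²) = √(9²−3.72²) = 8.195 (area = (12/2)·8.195²·sin(360°/12) = 201.48 mm²); (whole slice rotated 5° about Z — lengths, areas and connectivity unchanged). At z = 8.88: the sphere: section is a regular 12-gon, circumradius = √(r²−h²) = √(9²−0.12²) = 8.999 (area = (12/2)·8.999²·sin(360°/12) = 242.96 mm²); (whole slice rotated 5° about Z — lengths, areas and connectivity unchanged). Checking containment: at z = 8.88 the cross-section extends beyond the z = 5.28 cross-section by about 41.47 mm².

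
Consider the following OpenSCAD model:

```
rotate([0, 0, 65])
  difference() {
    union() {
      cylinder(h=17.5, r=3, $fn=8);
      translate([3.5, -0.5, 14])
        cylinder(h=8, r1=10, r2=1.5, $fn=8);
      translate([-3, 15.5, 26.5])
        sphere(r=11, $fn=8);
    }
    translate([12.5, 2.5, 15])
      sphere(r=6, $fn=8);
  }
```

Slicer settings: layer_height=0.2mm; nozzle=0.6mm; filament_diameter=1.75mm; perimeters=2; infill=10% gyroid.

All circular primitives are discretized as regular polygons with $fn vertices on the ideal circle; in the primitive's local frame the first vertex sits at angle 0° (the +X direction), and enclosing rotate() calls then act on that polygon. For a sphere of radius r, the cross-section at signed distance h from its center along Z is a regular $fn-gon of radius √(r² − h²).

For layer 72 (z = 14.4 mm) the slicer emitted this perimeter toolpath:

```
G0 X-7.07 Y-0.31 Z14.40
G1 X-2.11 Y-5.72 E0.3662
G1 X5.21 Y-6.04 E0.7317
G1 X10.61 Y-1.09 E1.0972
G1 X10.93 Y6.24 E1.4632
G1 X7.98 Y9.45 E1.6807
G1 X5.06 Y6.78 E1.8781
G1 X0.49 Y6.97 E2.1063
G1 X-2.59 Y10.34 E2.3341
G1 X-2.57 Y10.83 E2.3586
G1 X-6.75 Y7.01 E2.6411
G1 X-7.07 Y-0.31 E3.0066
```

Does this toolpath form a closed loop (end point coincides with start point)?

yes

Start point (G0): (-7.07, -0.31). End point (last G1): the path returns to the start — closed.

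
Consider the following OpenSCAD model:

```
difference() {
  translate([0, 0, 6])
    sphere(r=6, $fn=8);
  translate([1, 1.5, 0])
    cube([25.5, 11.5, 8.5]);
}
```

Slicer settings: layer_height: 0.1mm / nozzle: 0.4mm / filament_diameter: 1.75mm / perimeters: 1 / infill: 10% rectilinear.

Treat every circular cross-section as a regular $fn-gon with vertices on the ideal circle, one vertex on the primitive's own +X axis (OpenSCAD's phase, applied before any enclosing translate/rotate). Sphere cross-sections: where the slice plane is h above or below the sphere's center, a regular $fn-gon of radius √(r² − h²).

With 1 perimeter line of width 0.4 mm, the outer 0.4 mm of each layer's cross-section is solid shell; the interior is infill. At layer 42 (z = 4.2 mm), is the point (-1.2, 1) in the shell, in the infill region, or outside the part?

At z = 4.2 mm: the sphere: section is a regular 8-gon, circumradius = √(r²−h²) = √(6²−1.8²) = 5.724; the cube at (1, 1.5) (footprint 25.5×11.5) is included at this height; After the difference (first − rest): starting from the r=6 sphere, the 25.5×11.5 cube at (1, 1.5) partially overlaps it — only the 11.03 mm² overlap (of its 293.25 mm²) is removed, clipping the outline — 1 connected region. Overall, the cross-section is a single solid region. The nearest boundary edge runs (1.00, 5.31)→(1.00, 1.50); distance from the point to it = 2.26 mm. The point is inside the cross-section and 2.26 mm from the nearest boundary — more than the 0.4 mm shell width (1 × 0.4), so it's in the infill interior.

infill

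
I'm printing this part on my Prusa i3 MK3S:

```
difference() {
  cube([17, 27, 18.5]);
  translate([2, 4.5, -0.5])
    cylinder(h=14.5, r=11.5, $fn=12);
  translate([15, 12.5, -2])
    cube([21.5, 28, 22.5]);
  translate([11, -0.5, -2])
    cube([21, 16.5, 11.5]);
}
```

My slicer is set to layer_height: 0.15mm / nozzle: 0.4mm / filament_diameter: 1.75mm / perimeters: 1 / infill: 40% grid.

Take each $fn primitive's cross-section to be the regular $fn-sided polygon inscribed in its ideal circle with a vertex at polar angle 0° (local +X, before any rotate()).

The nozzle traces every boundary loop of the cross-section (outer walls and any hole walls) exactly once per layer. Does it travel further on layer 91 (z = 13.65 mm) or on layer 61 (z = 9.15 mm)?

layer 91 (z = 13.65 mm)

Layer 91 (z = 13.65): the 17×27 cube contributes its full rectangle (perimeter 88.00 mm); the r=11.5 cylinder at (2, 4.5) contributes a regular 12-gon of circumradius 11.5 (perimeter = 2·12·11.500·sin(180°/12) = 71.43 mm); the cube at (15, 12.5) is present — its section is the full 21.5×28 rectangle (perimeter 99.00 mm); the cube at (11, -0.5) is not intersected at this z (z outside [-2, 9.5]); After the difference (first − rest): starting from the 17×27 cube, the r=11.5 cylinder at (2, 4.5) partially overlaps it — only the 179.69 mm² overlap (of its 396.75 mm²) is removed, clipping the outline; the 21.5×28 cube at (15, 12.5) partially overlaps it — only the 29.00 mm² overlap (of its 602.00 mm²) is removed, clipping the outline — boundary = 84.83 mm. So its perimeter = 84.83 mm. Layer 61 (z = 9.15): the cube (footprint 17×27) is included at this height (perimeter 88.00 mm); the r=11.5 cylinder at (2, 4.5) contributes a regular 12-gon of circumradius 11.5 (perimeter = 2·12·11.500·sin(180°/12) = 71.43 mm); the 21.5×28 cube at (15, 12.5) contributes its full rectangle (perimeter 99.00 mm); the 21×16.5 cube at (11, -0.5) contributes its full rectangle (perimeter 75.00 mm); Subtracting the remaining from the first: starting from the 17×27 cube, the r=11.5 cylinder at (2, 4.5) partially overlaps it — only the 179.69 mm² overlap (of its 396.75 mm²) is removed, clipping the outline; the 21.5×28 cube at (15, 12.5) partially overlaps it — only the 29.00 mm² overlap (of its 602.00 mm²) is removed, clipping the outline; the 21×16.5 cube at (11, -0.5) partially overlaps it — only the 70.06 mm² overlap (of its 346.50 mm²) is removed, clipping the outline — boundary = 58.95 mm. So its perimeter = 58.95 mm. Layer 91 is larger (84.83 vs 58.95 mm).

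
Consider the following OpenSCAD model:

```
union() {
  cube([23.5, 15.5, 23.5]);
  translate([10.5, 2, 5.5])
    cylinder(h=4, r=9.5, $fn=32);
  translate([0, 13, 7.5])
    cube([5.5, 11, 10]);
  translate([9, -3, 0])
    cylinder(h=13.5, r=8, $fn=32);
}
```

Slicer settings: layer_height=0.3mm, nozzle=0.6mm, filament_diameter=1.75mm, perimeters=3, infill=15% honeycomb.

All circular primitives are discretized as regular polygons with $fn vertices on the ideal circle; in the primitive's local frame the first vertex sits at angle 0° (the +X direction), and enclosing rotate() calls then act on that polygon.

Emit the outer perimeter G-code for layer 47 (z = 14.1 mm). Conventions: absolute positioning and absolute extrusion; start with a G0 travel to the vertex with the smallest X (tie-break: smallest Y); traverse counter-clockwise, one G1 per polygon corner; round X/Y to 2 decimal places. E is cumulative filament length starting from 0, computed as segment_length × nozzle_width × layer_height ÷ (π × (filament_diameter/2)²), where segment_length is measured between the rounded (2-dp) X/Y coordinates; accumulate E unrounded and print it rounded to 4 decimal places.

At z = 14.1 mm: the cube is present — its section is the full 23.5×15.5 rectangle; the cylinder at (10.5, 2) does not reach this height (z outside [5.5, 9.5]); the 5.5×11 cube at (0, 13) contributes its full rectangle; the cylinder at (9, -3) does not reach this height (z outside [0, 13.5]); Taking the union: the regions partially overlap (shared area 13.75 mm²), so overlapping operands fuse into one piece — 1 connected region. The outline is a single polygon with 6 vertices. Extrusion per mm of travel: 0.6 × 0.3 / (π × 0.875²) = 0.074835. Accumulating E over each segment gives final E = 7.1094.

G0 X0.00 Y0.00 Z14.10
G1 X23.50 Y0.00 E1.7586
G1 X23.50 Y15.50 E2.9186
G1 X5.50 Y15.50 E4.2656
G1 X5.50 Y24.00 E4.9017
G1 X0.00 Y24.00 E5.3133
G1 X0.00 Y0.00 E7.1094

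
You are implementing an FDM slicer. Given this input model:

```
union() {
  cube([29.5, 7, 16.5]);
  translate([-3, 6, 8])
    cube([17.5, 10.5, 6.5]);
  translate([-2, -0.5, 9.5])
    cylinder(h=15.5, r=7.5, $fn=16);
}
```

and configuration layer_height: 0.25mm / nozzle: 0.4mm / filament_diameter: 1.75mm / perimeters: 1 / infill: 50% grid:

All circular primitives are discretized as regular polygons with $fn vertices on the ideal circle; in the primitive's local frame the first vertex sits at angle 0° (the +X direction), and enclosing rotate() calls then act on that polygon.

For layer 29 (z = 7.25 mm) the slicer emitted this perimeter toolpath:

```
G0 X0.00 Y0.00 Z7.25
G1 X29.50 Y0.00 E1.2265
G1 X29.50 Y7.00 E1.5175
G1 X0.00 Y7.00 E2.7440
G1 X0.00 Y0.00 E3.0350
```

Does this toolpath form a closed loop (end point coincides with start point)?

yes

Start point (G0): (0.00, 0.00). End point (last G1): the path returns to the start — closed.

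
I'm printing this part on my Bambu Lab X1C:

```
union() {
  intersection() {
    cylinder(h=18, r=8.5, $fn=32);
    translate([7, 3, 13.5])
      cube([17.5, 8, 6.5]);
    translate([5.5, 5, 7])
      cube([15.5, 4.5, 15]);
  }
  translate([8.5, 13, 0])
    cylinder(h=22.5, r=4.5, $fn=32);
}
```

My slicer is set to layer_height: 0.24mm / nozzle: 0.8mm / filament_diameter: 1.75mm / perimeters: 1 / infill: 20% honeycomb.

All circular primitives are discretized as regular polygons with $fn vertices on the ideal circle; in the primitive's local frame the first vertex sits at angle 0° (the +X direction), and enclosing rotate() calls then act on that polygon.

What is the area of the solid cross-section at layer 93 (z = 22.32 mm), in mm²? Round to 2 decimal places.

At z = 22.32 mm: the cylinder does not reach this height (z outside [0, 18]); the cube at (7, 3) is absent (z outside [13.5, 20]); the cube at (5.5, 5) is absent (z outside [7, 22]); After intersecting: at least one operand is absent at this height, so nothing remains; the r=4.5 cylinder at (8.5, 13) contributes a regular 32-gon of circumradius 4.5 (area = (32/2)·4.500²·sin(360°/32) = 63.21 mm²); Combining (union): only the r=4.5 cylinder at (8.5, 13) is present, so the union is just that shape — area = 63.21 mm². Overall, the cross-section is a single solid region. Net area = 63.21 mm².

63.21 mm²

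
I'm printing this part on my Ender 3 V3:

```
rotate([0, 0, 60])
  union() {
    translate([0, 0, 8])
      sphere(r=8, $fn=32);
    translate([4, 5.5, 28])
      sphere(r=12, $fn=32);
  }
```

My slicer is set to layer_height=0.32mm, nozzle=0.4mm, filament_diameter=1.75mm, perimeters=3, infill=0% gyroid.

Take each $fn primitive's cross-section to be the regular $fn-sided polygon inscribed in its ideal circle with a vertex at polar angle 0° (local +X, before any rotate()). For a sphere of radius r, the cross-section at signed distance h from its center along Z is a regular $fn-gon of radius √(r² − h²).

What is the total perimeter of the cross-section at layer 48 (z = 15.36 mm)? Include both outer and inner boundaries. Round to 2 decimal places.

At z = 15.36 mm: the r=8 sphere slices to a regular 32-gon of circumradius 3.135 (√(r²−h²) with h=7.36 from center) (perimeter = 2·32·3.135·sin(180°/32) = 19.67 mm); the sphere at (4, 5.5) is not intersected at this z (|z−center|=12.640 > r=12); Taking the union: only the r=8 sphere is present, so the union is just that shape — boundary = 19.67 mm; (rotated 60° about Z; rotation is an isometry so areas/perimeters/island counts are preserved). Overall, the cross-section is a single solid region. Total boundary length (outer) = 19.67 mm.

19.67 mm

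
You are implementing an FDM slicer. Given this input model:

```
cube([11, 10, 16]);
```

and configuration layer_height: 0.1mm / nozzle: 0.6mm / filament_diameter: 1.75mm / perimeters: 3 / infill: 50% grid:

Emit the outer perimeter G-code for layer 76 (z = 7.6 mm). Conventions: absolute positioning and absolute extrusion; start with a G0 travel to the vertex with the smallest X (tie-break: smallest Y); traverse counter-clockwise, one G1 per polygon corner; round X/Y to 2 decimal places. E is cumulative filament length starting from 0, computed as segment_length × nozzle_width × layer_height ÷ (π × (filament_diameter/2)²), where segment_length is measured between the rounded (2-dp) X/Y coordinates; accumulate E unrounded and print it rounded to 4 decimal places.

At z = 7.6 mm: the cube is present — its section is the full 11×10 rectangle. The outline is a single polygon with 4 vertices. Extrusion per mm of travel: 0.6 × 0.1 / (π × 0.875²) = 0.024945. Accumulating E over each segment gives final E = 1.0477.

G0 X0.00 Y0.00 Z7.60
G1 X11.00 Y0.00 E0.2744
G1 X11.00 Y10.00 E0.5238
G1 X0.00 Y10.00 E0.7982
G1 X0.00 Y0.00 E1.0477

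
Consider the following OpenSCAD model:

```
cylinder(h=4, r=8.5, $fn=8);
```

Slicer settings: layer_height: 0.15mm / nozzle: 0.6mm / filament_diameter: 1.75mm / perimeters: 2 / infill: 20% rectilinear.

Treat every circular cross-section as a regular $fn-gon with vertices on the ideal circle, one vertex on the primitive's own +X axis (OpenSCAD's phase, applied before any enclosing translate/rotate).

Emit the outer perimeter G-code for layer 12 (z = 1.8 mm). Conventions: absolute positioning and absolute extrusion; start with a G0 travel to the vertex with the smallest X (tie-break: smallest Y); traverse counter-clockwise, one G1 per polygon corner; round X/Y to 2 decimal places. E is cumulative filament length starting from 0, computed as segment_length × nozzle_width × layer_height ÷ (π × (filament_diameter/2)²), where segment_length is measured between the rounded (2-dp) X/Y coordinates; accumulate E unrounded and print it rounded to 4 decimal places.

G0 X-8.50 Y0.00 Z1.80
G1 X-6.01 Y-6.01 E0.2434
G1 X0.00 Y-8.50 E0.4868
G1 X6.01 Y-6.01 E0.7303
G1 X8.50 Y0.00 E0.9737
G1 X6.01 Y6.01 E1.2171
G1 X0.00 Y8.50 E1.4605
G1 X-6.01 Y6.01 E1.7039
G1 X-8.50 Y0.00 E1.9473

At z = 1.8 mm: the cylinder: section is a regular 8-gon, circumradius r=8.5. The outline is a single polygon with 8 vertices. Extrusion per mm of travel: 0.6 × 0.15 / (π × 0.875²) = 0.037418. Accumulating E over each segment gives final E = 1.9473.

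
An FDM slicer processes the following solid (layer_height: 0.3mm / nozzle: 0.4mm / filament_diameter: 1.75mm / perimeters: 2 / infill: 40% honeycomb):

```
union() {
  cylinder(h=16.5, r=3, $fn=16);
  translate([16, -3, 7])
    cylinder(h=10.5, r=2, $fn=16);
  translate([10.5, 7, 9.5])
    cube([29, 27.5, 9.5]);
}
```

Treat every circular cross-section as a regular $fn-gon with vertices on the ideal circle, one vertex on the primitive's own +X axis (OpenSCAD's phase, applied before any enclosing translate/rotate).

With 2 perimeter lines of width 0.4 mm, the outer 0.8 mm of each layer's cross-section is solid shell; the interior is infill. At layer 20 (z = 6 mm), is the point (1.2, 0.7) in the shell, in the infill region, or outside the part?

At z = 6 mm: the cylinder: section is a regular 16-gon, circumradius r=3; the cylinder at (16, -3) is absent (z outside [7, 17.5]); the cube at (10.5, 7) does not reach this height (z outside [9.5, 19]); Merging all regions: only the r=3 cylinder is present, so the union is just that shape — 1 connected region. Overall, the cross-section is a single solid region. The nearest boundary edge runs (2.77, 1.15)→(2.12, 2.12); distance from the point to it = 1.56 mm. The point is inside the cross-section and 1.56 mm from the nearest boundary — more than the 0.8 mm shell width (2 × 0.4), so it's in the infill interior.

infill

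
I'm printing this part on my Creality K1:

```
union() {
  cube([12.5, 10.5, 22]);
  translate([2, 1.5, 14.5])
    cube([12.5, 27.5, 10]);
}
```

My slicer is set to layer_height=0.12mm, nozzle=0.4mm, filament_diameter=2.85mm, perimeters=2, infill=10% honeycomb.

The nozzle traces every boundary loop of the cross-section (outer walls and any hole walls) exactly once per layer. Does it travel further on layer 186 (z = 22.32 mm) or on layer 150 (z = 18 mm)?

layer 150 (z = 18 mm)

Layer 186 (z = 22.32): the cube does not reach this height (z outside [0, 22]); the 12.5×27.5 cube at (2, 1.5) contributes its full rectangle (perimeter 80.00 mm); Merging all regions: only the 12.5×27.5 cube at (2, 1.5) is present, so the union is just that shape — boundary = 80.00 mm. So its perimeter = 80.00 mm. Layer 150 (z = 18): the 12.5×10.5 cube contributes its full rectangle (perimeter 46.00 mm); the cube at (2, 1.5) (footprint 12.5×27.5) is included at this height (perimeter 80.00 mm); Taking the union: the regions partially overlap (shared area 94.50 mm²), so the edge portions inside another operand are dropped and the merged outline is re-measured after clipping — boundary = 87.00 mm. So its perimeter = 87.00 mm. Layer 150 is larger (87.00 vs 80.00 mm).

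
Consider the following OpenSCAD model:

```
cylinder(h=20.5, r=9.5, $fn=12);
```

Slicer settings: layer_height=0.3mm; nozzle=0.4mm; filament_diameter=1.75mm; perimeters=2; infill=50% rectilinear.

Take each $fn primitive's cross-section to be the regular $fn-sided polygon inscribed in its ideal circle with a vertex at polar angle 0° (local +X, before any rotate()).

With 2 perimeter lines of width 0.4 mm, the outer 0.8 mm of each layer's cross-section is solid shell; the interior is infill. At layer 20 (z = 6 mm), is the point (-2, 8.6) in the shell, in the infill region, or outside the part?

shell

At z = 6 mm: the r=9.5 cylinder contributes a regular 12-gon of circumradius 9.5. Overall, the cross-section is a single solid region. The nearest boundary edge runs (0.00, 9.50)→(-4.75, 8.23); distance from the point to it = 0.35 mm. The point is inside the cross-section, 0.35 mm from the nearest boundary — within the 0.8 mm shell band (2 × 0.4).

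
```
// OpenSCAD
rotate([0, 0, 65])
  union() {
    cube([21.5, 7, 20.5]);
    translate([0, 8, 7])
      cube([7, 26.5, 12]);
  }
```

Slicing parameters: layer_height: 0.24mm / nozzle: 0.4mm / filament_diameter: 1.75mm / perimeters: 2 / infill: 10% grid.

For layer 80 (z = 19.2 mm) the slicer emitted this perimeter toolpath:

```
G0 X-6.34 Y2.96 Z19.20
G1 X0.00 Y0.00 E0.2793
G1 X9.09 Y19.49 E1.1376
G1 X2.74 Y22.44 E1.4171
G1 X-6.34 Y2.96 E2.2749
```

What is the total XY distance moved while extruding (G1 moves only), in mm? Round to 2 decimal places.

57.00 mm

Sum the Euclidean lengths of each G1 segment: total = 57.00 mm.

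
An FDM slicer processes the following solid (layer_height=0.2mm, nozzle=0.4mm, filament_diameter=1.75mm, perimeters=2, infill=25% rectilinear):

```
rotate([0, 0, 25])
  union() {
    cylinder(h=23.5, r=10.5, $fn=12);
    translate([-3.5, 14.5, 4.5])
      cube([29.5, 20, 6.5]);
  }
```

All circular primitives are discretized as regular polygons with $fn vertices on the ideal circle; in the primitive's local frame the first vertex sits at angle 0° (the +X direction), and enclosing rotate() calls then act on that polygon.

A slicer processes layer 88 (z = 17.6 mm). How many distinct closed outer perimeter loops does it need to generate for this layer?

At z = 17.6 mm: the r=10.5 cylinder contributes a regular 12-gon of circumradius 10.5; the cube at (-3.5, 14.5) is not intersected at this z (z outside [4.5, 11]); Combining (union): only the r=10.5 cylinder is present, so the union is just that shape — 1 connected region; (rotated 25° about Z; rotation is an isometry so areas/perimeters/island counts are preserved). The result has 1 disconnected region.

1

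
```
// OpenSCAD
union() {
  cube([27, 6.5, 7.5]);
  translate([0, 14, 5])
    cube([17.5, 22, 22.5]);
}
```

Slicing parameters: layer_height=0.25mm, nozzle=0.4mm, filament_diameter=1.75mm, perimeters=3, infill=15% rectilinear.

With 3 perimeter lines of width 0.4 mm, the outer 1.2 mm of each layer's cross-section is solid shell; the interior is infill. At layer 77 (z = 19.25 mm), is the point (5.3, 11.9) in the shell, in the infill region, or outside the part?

At z = 19.25 mm: the cube does not reach this height (z outside [0, 7.5]); the cube at (0, 14) (footprint 17.5×22) is included at this height; Merging all regions: only the 17.5×22 cube at (0, 14) is present, so the union is just that shape — 1 connected region. Overall, the cross-section is a single solid region. The nearest boundary edge runs (0.00, 14.00)→(17.50, 14.00); distance from the point to it = 2.10 mm. The point is not inside any of the regions above, so it lies outside the cross-section (2.10 mm from the nearest boundary).

outside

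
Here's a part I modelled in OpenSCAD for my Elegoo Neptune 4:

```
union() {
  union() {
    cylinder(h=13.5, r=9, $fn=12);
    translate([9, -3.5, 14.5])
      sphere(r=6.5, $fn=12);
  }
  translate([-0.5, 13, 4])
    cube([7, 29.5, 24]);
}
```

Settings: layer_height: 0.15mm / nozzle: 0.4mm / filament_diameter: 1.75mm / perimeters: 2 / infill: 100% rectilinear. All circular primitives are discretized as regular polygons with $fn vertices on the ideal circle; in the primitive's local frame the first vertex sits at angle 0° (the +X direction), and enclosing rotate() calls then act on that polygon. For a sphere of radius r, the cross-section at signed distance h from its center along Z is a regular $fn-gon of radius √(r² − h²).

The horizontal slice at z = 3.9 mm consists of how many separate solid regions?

At z = 3.9 mm: the r=9 cylinder contributes a regular 12-gon of circumradius 9; the sphere at (9, -3.5) is absent (|z−center|=10.600 > r=6.5); Combining (union): only the r=9 cylinder is present, so the union is just that shape — 1 connected region; the cube at (-0.5, 13) is absent (z outside [4, 28]); Combining (union): only that combined region is present, so the union is just that shape — 1 connected region. The result has 1 disconnected region.

1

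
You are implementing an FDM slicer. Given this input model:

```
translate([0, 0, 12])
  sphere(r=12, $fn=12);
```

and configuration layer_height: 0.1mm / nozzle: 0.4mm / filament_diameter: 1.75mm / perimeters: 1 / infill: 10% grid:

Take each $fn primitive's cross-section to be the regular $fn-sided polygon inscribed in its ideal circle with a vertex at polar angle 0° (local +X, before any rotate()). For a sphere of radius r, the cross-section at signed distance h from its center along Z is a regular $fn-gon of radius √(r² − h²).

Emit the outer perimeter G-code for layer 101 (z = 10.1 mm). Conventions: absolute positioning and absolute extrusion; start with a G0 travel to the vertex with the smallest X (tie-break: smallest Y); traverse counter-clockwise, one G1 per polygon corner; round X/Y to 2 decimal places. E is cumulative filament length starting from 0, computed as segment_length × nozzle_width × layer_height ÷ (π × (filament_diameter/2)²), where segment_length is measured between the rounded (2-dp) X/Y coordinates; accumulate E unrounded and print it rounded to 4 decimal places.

At z = 10.1 mm: the r=12 sphere slices to a regular 12-gon of circumradius 11.849 (√(r²−h²) with h=1.9 from center). The outline is a single polygon with 12 vertices. Extrusion per mm of travel: 0.4 × 0.1 / (π × 0.875²) = 0.016630. Accumulating E over each segment gives final E = 1.2238.

G0 X-11.85 Y0.00 Z10.10
G1 X-10.26 Y-5.92 E0.1019
G1 X-5.92 Y-10.26 E0.2040
G1 X0.00 Y-11.85 E0.3059
G1 X5.92 Y-10.26 E0.4079
G1 X10.26 Y-5.92 E0.5100
G1 X11.85 Y0.00 E0.6119
G1 X10.26 Y5.92 E0.7138
G1 X5.92 Y10.26 E0.8159
G1 X0.00 Y11.85 E0.9178
G1 X-5.92 Y10.26 E1.0198
G1 X-10.26 Y5.92 E1.1219
G1 X-11.85 Y0.00 E1.2238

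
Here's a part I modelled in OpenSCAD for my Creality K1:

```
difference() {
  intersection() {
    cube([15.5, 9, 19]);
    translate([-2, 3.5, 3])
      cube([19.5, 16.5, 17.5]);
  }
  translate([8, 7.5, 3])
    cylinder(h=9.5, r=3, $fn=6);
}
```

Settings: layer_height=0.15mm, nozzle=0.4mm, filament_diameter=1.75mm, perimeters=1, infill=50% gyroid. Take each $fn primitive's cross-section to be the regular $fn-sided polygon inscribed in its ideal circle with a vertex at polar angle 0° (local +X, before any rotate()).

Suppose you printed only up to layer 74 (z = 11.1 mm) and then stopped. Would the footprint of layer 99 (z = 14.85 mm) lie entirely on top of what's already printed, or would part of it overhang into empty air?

part overhangs

Compare the two slices. At z = 11.1: the cube (footprint 15.5×9) is included at this height (area 139.50 mm²); the 19.5×16.5 cube at (-2, 3.5) contributes its full rectangle (area 321.75 mm²); After intersecting: the 19.5×16.5 cube at (-2, 3.5) partially overlaps the 15.5×9 cube; clipping to the common part keeps 85.25 mm² — area = 85.25 mm²; the r=3 cylinder at (8, 7.5) gives a regular 6-gon of circumradius 3 (constant along its height) (area = (6/2)·3.000²·sin(360°/6) = 23.38 mm²); After the difference (first − rest): starting from that combined region (85.25 mm²), the r=3 cylinder at (8, 7.5) partially overlaps it — only the 19.39 mm² overlap (of its 23.38 mm²) is removed, clipping the outline — area = 65.86 mm². At z = 14.85: the 15.5×9 cube contributes its full rectangle (area 139.50 mm²); the cube at (-2, 3.5) is present — its section is the full 19.5×16.5 rectangle (area 321.75 mm²); Taking the intersection: the 19.5×16.5 cube at (-2, 3.5) partially overlaps the 15.5×9 cube; clipping to the common part keeps 85.25 mm² — area = 85.25 mm²; the cylinder at (8, 7.5) is absent (z outside [3, 12.5]); Subtracting the remaining from the first: none of the subtracted shapes is present at this height, so the result so far is unchanged — area = 85.25 mm². Checking containment: at z = 14.85 the cross-section extends beyond the z = 11.1 cross-section by about 19.39 mm².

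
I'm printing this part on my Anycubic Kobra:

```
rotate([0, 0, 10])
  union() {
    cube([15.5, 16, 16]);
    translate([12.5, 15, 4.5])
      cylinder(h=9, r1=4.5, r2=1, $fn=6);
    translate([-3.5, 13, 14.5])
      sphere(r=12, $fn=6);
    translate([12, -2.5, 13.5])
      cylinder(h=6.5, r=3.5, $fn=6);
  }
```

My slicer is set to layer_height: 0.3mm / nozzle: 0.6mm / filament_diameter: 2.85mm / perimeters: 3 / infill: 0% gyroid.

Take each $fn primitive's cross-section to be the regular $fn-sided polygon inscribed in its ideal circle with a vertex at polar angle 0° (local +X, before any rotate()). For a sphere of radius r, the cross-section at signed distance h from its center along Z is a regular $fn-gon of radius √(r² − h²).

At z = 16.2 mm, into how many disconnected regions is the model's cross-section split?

2

At z = 16.2 mm: the cube is absent (z outside [0, 16]); the cone at (12.5, 15) is not intersected at this z (z outside [4.5, 13.5]); the r=12 sphere at (-3.5, 13) contributes a regular 6-gon of circumradius √(12²−1.7²) = 11.879; the r=3.5 cylinder at (12, -2.5) contributes a regular 6-gon of circumradius 3.5; Combining (union): the 2 present regions are separate (no shared area or edge), so areas and boundary lengths simply add and each stays a separate island — 2 connected regions; (rotated 10° about Z; rotation is an isometry so areas/perimeters/island counts are preserved). The result has 2 disconnected regions.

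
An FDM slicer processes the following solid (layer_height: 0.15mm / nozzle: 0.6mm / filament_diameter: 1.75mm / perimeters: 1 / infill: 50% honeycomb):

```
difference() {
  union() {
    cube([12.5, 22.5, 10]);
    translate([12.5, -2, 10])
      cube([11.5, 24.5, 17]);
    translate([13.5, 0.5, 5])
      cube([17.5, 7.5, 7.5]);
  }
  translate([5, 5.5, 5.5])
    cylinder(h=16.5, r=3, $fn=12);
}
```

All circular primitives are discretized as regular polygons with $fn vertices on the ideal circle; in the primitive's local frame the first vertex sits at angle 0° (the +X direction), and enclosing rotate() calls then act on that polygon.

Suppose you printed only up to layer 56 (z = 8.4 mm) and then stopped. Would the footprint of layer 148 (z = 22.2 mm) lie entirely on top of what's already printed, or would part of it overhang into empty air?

Compare the two slices. At z = 8.4: the 12.5×22.5 cube contributes its full rectangle (area 281.25 mm²); the cube at (12.5, -2) is absent (z outside [10, 27]); the cube at (13.5, 0.5) (footprint 17.5×7.5) is included at this height (area 131.25 mm²); Taking the union: the 2 present regions are separate (no shared area or edge), so areas and boundary lengths simply add and each stays a separate island — area = 412.50 mm²; the r=3 cylinder at (5, 5.5) gives a regular 12-gon of circumradius 3 (constant along its height) (area = (12/2)·3.000²·sin(360°/12) = 27.00 mm²); Subtracting the remaining from the first: starting from the result so far (412.50 mm²), the r=3 cylinder at (5, 5.5) lies wholly inside it (removes its full 27.00 mm² and its 18.63 mm outline becomes a hole wall) — area = 385.50 mm². At z = 22.2: the cube is not intersected at this z (z outside [0, 10]); the 11.5×24.5 cube at (12.5, -2) contributes its full rectangle (area 281.75 mm²); the cube at (13.5, 0.5) is not intersected at this z (z outside [5, 12.5]); Combining (union): only the 11.5×24.5 cube at (12.5, -2) is present, so the union is just that shape — area = 281.75 mm²; the cylinder at (5, 5.5) is absent (z outside [5.5, 22]); After the difference (first − rest): none of the subtracted shapes is present at this height, so the result so far is unchanged — area = 281.75 mm². Checking containment: at z = 22.2 the cross-section extends beyond the z = 8.4 cross-section by about 203.00 mm².

part overhangs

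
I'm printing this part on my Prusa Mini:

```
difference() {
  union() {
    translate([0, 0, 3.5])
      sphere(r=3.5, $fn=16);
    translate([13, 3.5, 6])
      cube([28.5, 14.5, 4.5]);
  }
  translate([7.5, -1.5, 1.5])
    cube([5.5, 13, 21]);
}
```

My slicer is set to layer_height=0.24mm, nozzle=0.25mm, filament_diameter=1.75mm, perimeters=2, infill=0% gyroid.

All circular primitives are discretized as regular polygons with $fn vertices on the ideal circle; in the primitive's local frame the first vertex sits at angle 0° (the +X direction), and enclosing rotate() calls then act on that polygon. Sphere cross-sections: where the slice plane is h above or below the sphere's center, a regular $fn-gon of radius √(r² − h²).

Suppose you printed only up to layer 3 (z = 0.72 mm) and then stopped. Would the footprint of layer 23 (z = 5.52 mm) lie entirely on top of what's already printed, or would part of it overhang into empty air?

part overhangs

Compare the two slices. At z = 0.72: the r=3.5 sphere contributes a regular 16-gon of circumradius √(3.5²−2.78²) = 2.126 (area = (16/2)·2.126²·sin(360°/16) = 13.84 mm²); the cube at (13, 3.5) is absent (z outside [6, 10.5]); Combining (union): only the r=3.5 sphere is present, so the union is just that shape — area = 13.84 mm²; the cube at (7.5, -1.5) is absent (z outside [1.5, 22.5]); Taking the first minus the rest: none of the subtracted shapes is present at this height, so that combined region is unchanged — area = 13.84 mm². At z = 5.52: the sphere: section is a regular 16-gon, circumradius = √(r²−h²) = √(3.5²−2.02²) = 2.858 (area = (16/2)·2.858²·sin(360°/16) = 25.01 mm²); the cube at (13, 3.5) is not intersected at this z (z outside [6, 10.5]); Taking the union: only the r=3.5 sphere is present, so the union is just that shape — area = 25.01 mm²; the cube at (7.5, -1.5) (footprint 5.5×13) is included at this height (area 71.50 mm²); Taking the first minus the rest: starting from the result so far (25.01 mm²), the 5.5×13 cube at (7.5, -1.5) misses the remaining region (no effect) — area = 25.01 mm². Checking containment: at z = 5.52 the cross-section extends beyond the z = 0.72 cross-section by about 11.17 mm².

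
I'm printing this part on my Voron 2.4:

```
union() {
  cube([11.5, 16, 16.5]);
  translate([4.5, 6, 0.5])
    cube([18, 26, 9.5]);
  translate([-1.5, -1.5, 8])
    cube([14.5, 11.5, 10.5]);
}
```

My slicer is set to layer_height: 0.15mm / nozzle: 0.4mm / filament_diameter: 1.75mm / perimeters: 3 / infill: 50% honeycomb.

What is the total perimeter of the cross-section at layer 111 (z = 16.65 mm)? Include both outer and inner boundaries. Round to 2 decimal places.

52.00 mm

At z = 16.65 mm: the cube does not reach this height (z outside [0, 16.5]); the cube at (4.5, 6) does not reach this height (z outside [0.5, 10]); the cube at (-1.5, -1.5) is present — its section is the full 14.5×11.5 rectangle (perimeter 52.00 mm); Taking the union: only the 14.5×11.5 cube at (-1.5, -1.5) is present, so the union is just that shape — boundary = 52.00 mm. Overall, the cross-section is a single solid region. Total boundary length (outer) = 52.00 mm.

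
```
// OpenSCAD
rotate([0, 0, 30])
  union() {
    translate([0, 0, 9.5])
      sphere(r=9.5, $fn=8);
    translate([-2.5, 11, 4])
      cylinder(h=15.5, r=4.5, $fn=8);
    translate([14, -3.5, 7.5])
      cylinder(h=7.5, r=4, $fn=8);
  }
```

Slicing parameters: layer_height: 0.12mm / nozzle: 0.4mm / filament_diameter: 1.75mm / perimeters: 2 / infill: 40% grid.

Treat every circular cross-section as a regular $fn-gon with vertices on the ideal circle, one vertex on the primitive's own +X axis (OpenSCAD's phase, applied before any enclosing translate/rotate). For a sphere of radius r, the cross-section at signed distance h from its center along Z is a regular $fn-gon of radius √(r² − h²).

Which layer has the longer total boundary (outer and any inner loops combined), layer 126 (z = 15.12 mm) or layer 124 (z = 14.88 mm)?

Layer 126 (z = 15.12): the r=9.5 sphere slices to a regular 8-gon of circumradius 7.659 (√(r²−h²) with h=5.62 from center) (perimeter = 2·8·7.659·sin(180°/8) = 46.90 mm); the r=4.5 cylinder at (-2.5, 11) contributes a regular 8-gon of circumradius 4.5 (perimeter = 2·8·4.500·sin(180°/8) = 27.55 mm); the cylinder at (14, -3.5) is absent (z outside [7.5, 15]); Merging all regions: the regions partially overlap (shared area 0.33 mm²), so the edge portions inside another operand are dropped and the merged outline is re-measured after clipping — boundary = 68.39 mm; (whole slice rotated 30° about Z — lengths, areas and connectivity unchanged). So its perimeter = 68.39 mm. Layer 124 (z = 14.88): the r=9.5 sphere slices to a regular 8-gon of circumradius 7.830 (√(r²−h²) with h=5.38 from center) (perimeter = 2·8·7.830·sin(180°/8) = 47.94 mm); the r=4.5 cylinder at (-2.5, 11) gives a regular 8-gon of circumradius 4.5 (constant along its height) (perimeter = 2·8·4.500·sin(180°/8) = 27.55 mm); the r=4 cylinder at (14, -3.5) gives a regular 8-gon of circumradius 4 (constant along its height) (perimeter = 2·8·4.000·sin(180°/8) = 24.49 mm); Merging all regions: the regions partially overlap (shared area 0.84 mm²), so the edge portions inside another operand are dropped and the merged outline is re-measured after clipping — boundary = 93.04 mm; (whole slice rotated 30° about Z — lengths, areas and connectivity unchanged). So its perimeter = 93.04 mm. Layer 124 is larger (93.04 vs 68.39 mm).

layer 124 (z = 14.88 mm)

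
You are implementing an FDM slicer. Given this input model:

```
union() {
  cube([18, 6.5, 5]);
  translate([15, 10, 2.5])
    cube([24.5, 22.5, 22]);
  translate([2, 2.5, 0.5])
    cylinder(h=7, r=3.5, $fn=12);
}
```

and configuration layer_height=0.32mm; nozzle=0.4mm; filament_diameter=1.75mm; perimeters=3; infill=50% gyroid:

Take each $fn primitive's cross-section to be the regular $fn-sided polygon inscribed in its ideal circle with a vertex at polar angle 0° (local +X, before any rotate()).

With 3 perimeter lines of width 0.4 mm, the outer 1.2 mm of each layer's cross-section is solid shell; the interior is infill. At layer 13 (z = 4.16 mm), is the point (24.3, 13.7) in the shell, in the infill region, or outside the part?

At z = 4.16 mm: the cube is present — its section is the full 18×6.5 rectangle; the cube at (15, 10) (footprint 24.5×22.5) is included at this height; the r=3.5 cylinder at (2, 2.5) contributes a regular 12-gon of circumradius 3.5; Taking the union: the regions partially overlap (shared area 28.34 mm²), so overlapping operands fuse into one piece — 2 connected regions. Overall, the cross-section has 2 separate islands. The nearest boundary edge runs (39.50, 10.00)→(15.00, 10.00); distance from the point to it = 3.70 mm. (Shell/infill is judged within the island containing the point — the largest one.) The point is inside the cross-section and 3.70 mm from the nearest boundary — more than the 1.2 mm shell width (3 × 0.4), so it's in the infill interior.

infill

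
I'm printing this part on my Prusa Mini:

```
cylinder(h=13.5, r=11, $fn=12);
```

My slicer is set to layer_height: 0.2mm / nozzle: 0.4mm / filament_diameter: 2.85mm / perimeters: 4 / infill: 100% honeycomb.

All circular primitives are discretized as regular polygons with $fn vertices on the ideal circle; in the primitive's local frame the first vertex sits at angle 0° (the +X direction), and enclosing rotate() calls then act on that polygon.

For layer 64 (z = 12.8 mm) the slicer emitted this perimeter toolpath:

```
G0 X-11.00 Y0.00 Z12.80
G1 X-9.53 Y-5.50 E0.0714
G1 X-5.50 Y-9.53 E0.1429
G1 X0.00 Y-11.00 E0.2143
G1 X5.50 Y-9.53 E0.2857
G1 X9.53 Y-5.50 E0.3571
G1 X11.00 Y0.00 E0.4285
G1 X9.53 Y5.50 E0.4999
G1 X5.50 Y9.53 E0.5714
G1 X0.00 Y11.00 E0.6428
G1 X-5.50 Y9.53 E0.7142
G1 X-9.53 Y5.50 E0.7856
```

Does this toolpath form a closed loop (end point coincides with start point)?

no

Start point (G0): (-11.00, 0.00). End point (last G1): the path does not return to the start — open.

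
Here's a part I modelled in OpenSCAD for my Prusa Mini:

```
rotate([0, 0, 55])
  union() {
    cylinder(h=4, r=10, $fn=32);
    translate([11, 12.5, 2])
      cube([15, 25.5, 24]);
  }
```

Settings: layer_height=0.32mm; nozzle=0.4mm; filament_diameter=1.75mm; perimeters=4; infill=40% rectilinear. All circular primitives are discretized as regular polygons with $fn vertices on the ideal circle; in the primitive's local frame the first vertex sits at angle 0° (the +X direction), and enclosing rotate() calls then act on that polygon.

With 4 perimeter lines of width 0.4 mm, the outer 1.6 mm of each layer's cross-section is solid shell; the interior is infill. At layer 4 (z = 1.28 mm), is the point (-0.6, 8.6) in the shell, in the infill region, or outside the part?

shell

At z = 1.28 mm: the r=10 cylinder gives a regular 32-gon of circumradius 10 (constant along its height); the cube at (11, 12.5) is absent (z outside [2, 26]); Taking the union: only the r=10 cylinder is present, so the union is just that shape — 1 connected region; (rotated 55° about Z; rotation is an isometry so areas/perimeters/island counts are preserved). Overall, the cross-section is a single solid region. Undo the 55° rotation: the query point maps to (6.701, 5.424) in the un-rotated model frame. The nearest boundary edge runs (8.31, 5.56)→(7.07, 7.07); distance from the point to it = 1.33 mm. The point is inside the cross-section, 1.33 mm from the nearest boundary — within the 1.6 mm shell band (4 × 0.4).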